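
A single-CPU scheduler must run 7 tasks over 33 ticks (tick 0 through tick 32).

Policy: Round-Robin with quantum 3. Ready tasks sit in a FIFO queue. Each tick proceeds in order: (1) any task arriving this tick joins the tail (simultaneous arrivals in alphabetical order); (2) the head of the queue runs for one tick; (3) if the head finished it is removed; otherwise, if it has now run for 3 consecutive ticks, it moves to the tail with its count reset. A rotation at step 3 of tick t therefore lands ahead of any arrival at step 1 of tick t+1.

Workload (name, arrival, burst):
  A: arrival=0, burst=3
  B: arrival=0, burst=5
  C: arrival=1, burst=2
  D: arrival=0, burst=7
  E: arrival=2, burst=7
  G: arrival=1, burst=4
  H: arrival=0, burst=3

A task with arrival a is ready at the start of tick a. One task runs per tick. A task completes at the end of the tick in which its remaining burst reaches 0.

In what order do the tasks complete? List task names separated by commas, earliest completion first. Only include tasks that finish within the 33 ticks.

t=0: queue=[A,B,D,H] q_used=0 → run A
t=1: queue=[A,B,D,H,C,G] q_used=1 → run A
t=2: queue=[A,B,D,H,C,G,E] q_used=2 → run A
t=3: queue=[B,D,H,C,G,E] q_used=0 → run B
t=4: queue=[B,D,H,C,G,E] q_used=1 → run B
t=5: queue=[B,D,H,C,G,E] q_used=2 → run B
t=6: queue=[D,H,C,G,E,B] q_used=0 → run D
t=7: queue=[D,H,C,G,E,B] q_used=1 → run D
t=8: queue=[D,H,C,G,E,B] q_used=2 → run D
t=9: queue=[H,C,G,E,B,D] q_used=0 → run H
t=10: queue=[H,C,G,E,B,D] q_used=1 → run H
t=11: queue=[H,C,G,E,B,D] q_used=2 → run H
t=12: queue=[C,G,E,B,D] q_used=0 → run C
t=13: queue=[C,G,E,B,D] q_used=1 → run C
t=14: queue=[G,E,B,D] q_used=0 → run G
t=15: queue=[G,E,B,D] q_used=1 → run G
t=16: queue=[G,E,B,D] q_used=2 → run G
t=17: queue=[E,B,D,G] q_used=0 → run E
t=18: queue=[E,B,D,G] q_used=1 → run E
t=19: queue=[E,B,D,G] q_used=2 → run E
t=20: queue=[B,D,G,E] q_used=0 → run B
t=21: queue=[B,D,G,E] q_used=1 → run B
t=22: queue=[D,G,E] q_used=0 → run D
t=23: queue=[D,G,E] q_used=1 → run D
t=24: queue=[D,G,E] q_used=2 → run D
t=25: queue=[G,E,D] q_used=0 → run G
t=26: queue=[E,D] q_used=0 → run E
t=27: queue=[E,D] q_used=1 → run E
t=28: queue=[E,D] q_used=2 → run E
t=29: queue=[D,E] q_used=0 → run D
t=30: queue=[E] q_used=0 → run E
t=31: (idle)
t=32: (idle)

completion order = A, H, C, B, G, D, E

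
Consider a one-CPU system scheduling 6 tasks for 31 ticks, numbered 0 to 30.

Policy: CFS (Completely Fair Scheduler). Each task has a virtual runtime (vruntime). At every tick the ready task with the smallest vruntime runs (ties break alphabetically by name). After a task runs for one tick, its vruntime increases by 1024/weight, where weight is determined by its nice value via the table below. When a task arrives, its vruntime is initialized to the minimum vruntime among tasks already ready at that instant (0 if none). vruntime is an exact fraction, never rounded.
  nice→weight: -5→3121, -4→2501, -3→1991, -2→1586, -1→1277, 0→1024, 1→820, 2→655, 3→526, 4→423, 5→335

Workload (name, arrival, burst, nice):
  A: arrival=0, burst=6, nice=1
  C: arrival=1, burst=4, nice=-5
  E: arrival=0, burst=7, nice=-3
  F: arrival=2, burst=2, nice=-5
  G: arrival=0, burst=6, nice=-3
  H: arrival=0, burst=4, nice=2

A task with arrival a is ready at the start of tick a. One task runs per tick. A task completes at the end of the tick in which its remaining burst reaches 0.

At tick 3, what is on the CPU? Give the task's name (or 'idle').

t=0: vr[A=0 E=0 G=0 H=0] → run A
t=1: vr[A=256/205 C=0 E=0 G=0 H=0] → run C
t=2: vr[A=256/205 C=1024/3121 E=0 F=0 G=0 H=0] → run E
t=3: vr[A=256/205 C=1024/3121 E=1024/1991 F=0 G=0 H=0] → run F
t=4: vr[A=256/205 C=1024/3121 E=1024/1991 F=1024/3121 G=0 H=0] → run G
t=5: vr[A=256/205 C=1024/3121 E=1024/1991 F=1024/3121 G=1024/1991 H=0] → run H
t=6: vr[A=256/205 C=1024/3121 E=1024/1991 F=1024/3121 G=1024/1991 H=1024/655] → run C
t=7: vr[A=256/205 C=2048/3121 E=1024/1991 F=1024/3121 G=1024/1991 H=1024/655] → run F
t=8: vr[A=256/205 C=2048/3121 E=1024/1991 G=1024/1991 H=1024/655] → run E
t=9: vr[A=256/205 C=2048/3121 E=2048/1991 G=1024/1991 H=1024/655] → run G
t=10: vr[A=256/205 C=2048/3121 E=2048/1991 G=2048/1991 H=1024/655] → run C
t=11: vr[A=256/205 C=3072/3121 E=2048/1991 G=2048/1991 H=1024/655] → run C
t=12: vr[A=256/205 E=2048/1991 G=2048/1991 H=1024/655] → run E
t=13: vr[A=256/205 E=3072/1991 G=2048/1991 H=1024/655] → run G
t=14: vr[A=256/205 E=3072/1991 G=3072/1991 H=1024/655] → run A
t=15: vr[A=512/205 E=3072/1991 G=3072/1991 H=1024/655] → run E
t=16: vr[A=512/205 E=4096/1991 G=3072/1991 H=1024/655] → run G
t=17: vr[A=512/205 E=4096/1991 G=4096/1991 H=1024/655] → run H
t=18: vr[A=512/205 E=4096/1991 G=4096/1991 H=2048/655] → run E
t=19: vr[A=512/205 E=5120/1991 G=4096/1991 H=2048/655] → run G
t=20: vr[A=512/205 E=5120/1991 G=5120/1991 H=2048/655] → run A
t=21: vr[A=768/205 E=5120/1991 G=5120/1991 H=2048/655] → run E
t=22: vr[A=768/205 E=6144/1991 G=5120/1991 H=2048/655] → run G
t=23: vr[A=768/205 E=6144/1991 H=2048/655] → run E
t=24: vr[A=768/205 H=2048/655] → run H
t=25: vr[A=768/205 H=3072/655] → run A
t=26: vr[A=1024/205 H=3072/655] → run H
t=27: vr[A=1024/205] → run A
t=28: vr[A=256/41] → run A
t=29: (idle)
t=30: (idle)

running at tick 3 = F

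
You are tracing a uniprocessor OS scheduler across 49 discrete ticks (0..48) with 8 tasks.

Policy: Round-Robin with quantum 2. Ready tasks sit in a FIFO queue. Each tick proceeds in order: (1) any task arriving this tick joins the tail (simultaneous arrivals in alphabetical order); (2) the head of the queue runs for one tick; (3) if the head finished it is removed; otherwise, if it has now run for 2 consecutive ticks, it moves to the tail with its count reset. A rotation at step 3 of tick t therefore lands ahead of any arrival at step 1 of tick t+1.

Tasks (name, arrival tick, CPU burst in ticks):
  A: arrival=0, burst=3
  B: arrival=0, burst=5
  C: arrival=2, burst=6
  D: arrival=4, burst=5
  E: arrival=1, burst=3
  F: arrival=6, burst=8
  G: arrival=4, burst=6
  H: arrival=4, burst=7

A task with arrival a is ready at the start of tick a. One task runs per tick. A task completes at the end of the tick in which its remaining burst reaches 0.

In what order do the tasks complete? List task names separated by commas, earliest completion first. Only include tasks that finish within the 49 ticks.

completion order = A, E, B, C, D, G, H, F

t=0: queue=[A,B] q_used=0 → run A
t=1: queue=[A,B,E] q_used=1 → run A
t=2: queue=[B,E,A,C] q_used=0 → run B
t=3: queue=[B,E,A,C] q_used=1 → run B
t=4: queue=[E,A,C,B,D,G,H] q_used=0 → run E
t=5: queue=[E,A,C,B,D,G,H] q_used=1 → run E
t=6: queue=[A,C,B,D,G,H,E,F] q_used=0 → run A
t=7: queue=[C,B,D,G,H,E,F] q_used=0 → run C
t=8: queue=[C,B,D,G,H,E,F] q_used=1 → run C
t=9: queue=[B,D,G,H,E,F,C] q_used=0 → run B
t=10: queue=[B,D,G,H,E,F,C] q_used=1 → run B
t=11: queue=[D,G,H,E,F,C,B] q_used=0 → run D
t=12: queue=[D,G,H,E,F,C,B] q_used=1 → run D
t=13: queue=[G,H,E,F,C,B,D] q_used=0 → run G
t=14: queue=[G,H,E,F,C,B,D] q_used=1 → run G
t=15: queue=[H,E,F,C,B,D,G] q_used=0 → run H
t=16: queue=[H,E,F,C,B,D,G] q_used=1 → run H
t=17: queue=[E,F,C,B,D,G,H] q_used=0 → run E
t=18: queue=[F,C,B,D,G,H] q_used=0 → run F
t=19: queue=[F,C,B,D,G,H] q_used=1 → run F
t=20: queue=[C,B,D,G,H,F] q_used=0 → run C
t=21: queue=[C,B,D,G,H,F] q_used=1 → run C
t=22: queue=[B,D,G,H,F,C] q_used=0 → run B
t=23: queue=[D,G,H,F,C] q_used=0 → run D
t=24: queue=[D,G,H,F,C] q_used=1 → run D
t=25: queue=[G,H,F,C,D] q_used=0 → run G
t=26: queue=[G,H,F,C,D] q_used=1 → run G
t=27: queue=[H,F,C,D,G] q_used=0 → run H
t=28: queue=[H,F,C,D,G] q_used=1 → run H
t=29: queue=[F,C,D,G,H] q_used=0 → run F
t=30: queue=[F,C,D,G,H] q_used=1 → run F
t=31: queue=[C,D,G,H,F] q_used=0 → run C
t=32: queue=[C,D,G,H,F] q_used=1 → run C
t=33: queue=[D,G,H,F] q_used=0 → run D
t=34: queue=[G,H,F] q_used=0 → run G
t=35: queue=[G,H,F] q_used=1 → run G
t=36: queue=[H,F] q_used=0 → run H
t=37: queue=[H,F] q_used=1 → run H
t=38: queue=[F,H] q_used=0 → run F
t=39: queue=[F,H] q_used=1 → run F
t=40: queue=[H,F] q_used=0 → run H
t=41: queue=[F] q_used=0 → run F
t=42: queue=[F] q_used=1 → run F
t=43: (idle)
t=44: (idle)
t=45: (idle)
t=46: (idle)
t=47: (idle)
t=48: (idle)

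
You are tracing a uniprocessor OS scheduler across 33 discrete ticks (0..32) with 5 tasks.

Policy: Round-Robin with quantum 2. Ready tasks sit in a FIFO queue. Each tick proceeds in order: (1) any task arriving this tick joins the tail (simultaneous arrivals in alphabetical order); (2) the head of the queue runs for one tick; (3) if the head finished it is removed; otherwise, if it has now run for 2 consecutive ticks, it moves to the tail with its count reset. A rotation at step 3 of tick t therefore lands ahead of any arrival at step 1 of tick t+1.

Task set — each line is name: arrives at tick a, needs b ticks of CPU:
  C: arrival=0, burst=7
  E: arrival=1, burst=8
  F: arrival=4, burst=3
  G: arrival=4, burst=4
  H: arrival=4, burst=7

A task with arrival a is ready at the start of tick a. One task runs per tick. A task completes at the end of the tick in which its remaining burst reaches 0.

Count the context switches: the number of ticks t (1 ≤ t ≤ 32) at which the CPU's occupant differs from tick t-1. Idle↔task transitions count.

t=0: queue=[C] q_used=0 → run C
t=1: queue=[C,E] q_used=1 → run C
t=2: queue=[E,C] q_used=0 → run E
t=3: queue=[E,C] q_used=1 → run E
t=4: queue=[C,E,F,G,H] q_used=0 → run C
t=5: queue=[C,E,F,G,H] q_used=1 → run C
t=6: queue=[E,F,G,H,C] q_used=0 → run E
t=7: queue=[E,F,G,H,C] q_used=1 → run E
t=8: queue=[F,G,H,C,E] q_used=0 → run F
t=9: queue=[F,G,H,C,E] q_used=1 → run F
t=10: queue=[G,H,C,E,F] q_used=0 → run G
t=11: queue=[G,H,C,E,F] q_used=1 → run G
t=12: queue=[H,C,E,F,G] q_used=0 → run H
t=13: queue=[H,C,E,F,G] q_used=1 → run H
t=14: queue=[C,E,F,G,H] q_used=0 → run C
t=15: queue=[C,E,F,G,H] q_used=1 → run C
t=16: queue=[E,F,G,H,C] q_used=0 → run E
t=17: queue=[E,F,G,H,C] q_used=1 → run E
t=18: queue=[F,G,H,C,E] q_used=0 → run F
t=19: queue=[G,H,C,E] q_used=0 → run G
t=20: queue=[G,H,C,E] q_used=1 → run G
t=21: queue=[H,C,E] q_used=0 → run H
t=22: queue=[H,C,E] q_used=1 → run H
t=23: queue=[C,E,H] q_used=0 → run C
t=24: queue=[E,H] q_used=0 → run E
t=25: queue=[E,H] q_used=1 → run E
t=26: queue=[H] q_used=0 → run H
t=27: queue=[H] q_used=1 → run H
t=28: queue=[H] q_used=0 → run H
t=29: (idle)
t=30: (idle)
t=31: (idle)
t=32: (idle)

context switches = 15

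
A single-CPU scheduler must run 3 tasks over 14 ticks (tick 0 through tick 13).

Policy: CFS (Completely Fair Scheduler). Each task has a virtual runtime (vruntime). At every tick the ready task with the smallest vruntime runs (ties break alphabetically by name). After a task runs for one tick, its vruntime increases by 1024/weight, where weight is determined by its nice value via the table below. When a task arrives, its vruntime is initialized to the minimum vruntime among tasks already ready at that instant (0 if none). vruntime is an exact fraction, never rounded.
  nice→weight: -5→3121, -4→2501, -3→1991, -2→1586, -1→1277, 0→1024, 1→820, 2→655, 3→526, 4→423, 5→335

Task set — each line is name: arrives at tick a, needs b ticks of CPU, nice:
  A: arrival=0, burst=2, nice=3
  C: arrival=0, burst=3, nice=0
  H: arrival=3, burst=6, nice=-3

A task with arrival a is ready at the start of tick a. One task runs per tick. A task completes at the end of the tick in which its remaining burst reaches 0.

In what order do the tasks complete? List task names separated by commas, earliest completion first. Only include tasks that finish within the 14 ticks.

completion order = A, C, H

t=0: vr[A=0 C=0] → run A
t=1: vr[A=512/263 C=0] → run C
t=2: vr[A=512/263 C=1] → run C
t=3: vr[A=512/263 C=2 H=512/263] → run A
t=4: vr[C=2 H=512/263] → run H
t=5: vr[C=2 H=1288704/523633] → run C
t=6: vr[H=1288704/523633] → run H
t=7: vr[H=1558016/523633] → run H
t=8: vr[H=1827328/523633] → run H
t=9: vr[H=2096640/523633] → run H
t=10: vr[H=2365952/523633] → run H
t=11: (idle)
t=12: (idle)
t=13: (idle)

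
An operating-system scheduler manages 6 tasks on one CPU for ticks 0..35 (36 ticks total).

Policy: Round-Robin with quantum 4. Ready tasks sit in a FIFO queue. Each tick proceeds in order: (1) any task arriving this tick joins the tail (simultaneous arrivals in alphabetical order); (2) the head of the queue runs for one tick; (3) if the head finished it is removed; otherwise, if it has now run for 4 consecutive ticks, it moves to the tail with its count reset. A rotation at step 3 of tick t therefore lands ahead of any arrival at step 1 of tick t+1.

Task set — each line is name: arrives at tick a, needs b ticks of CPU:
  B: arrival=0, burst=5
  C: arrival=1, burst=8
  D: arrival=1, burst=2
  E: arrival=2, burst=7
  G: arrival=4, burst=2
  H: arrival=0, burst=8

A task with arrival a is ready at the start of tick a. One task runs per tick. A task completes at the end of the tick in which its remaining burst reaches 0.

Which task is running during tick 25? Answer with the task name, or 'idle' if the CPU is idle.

t=0: queue=[B,H] q_used=0 → run B
t=1: queue=[B,H,C,D] q_used=1 → run B
t=2: queue=[B,H,C,D,E] q_used=2 → run B
t=3: queue=[B,H,C,D,E] q_used=3 → run B
t=4: queue=[H,C,D,E,B,G] q_used=0 → run H
t=5: queue=[H,C,D,E,B,G] q_used=1 → run H
t=6: queue=[H,C,D,E,B,G] q_used=2 → run H
t=7: queue=[H,C,D,E,B,G] q_used=3 → run H
t=8: queue=[C,D,E,B,G,H] q_used=0 → run C
t=9: queue=[C,D,E,B,G,H] q_used=1 → run C
t=10: queue=[C,D,E,B,G,H] q_used=2 → run C
t=11: queue=[C,D,E,B,G,H] q_used=3 → run C
t=12: queue=[D,E,B,G,H,C] q_used=0 → run D
t=13: queue=[D,E,B,G,H,C] q_used=1 → run D
t=14: queue=[E,B,G,H,C] q_used=0 → run E
t=15: queue=[E,B,G,H,C] q_used=1 → run E
t=16: queue=[E,B,G,H,C] q_used=2 → run E
t=17: queue=[E,B,G,H,C] q_used=3 → run E
t=18: queue=[B,G,H,C,E] q_used=0 → run B
t=19: queue=[G,H,C,E] q_used=0 → run G
t=20: queue=[G,H,C,E] q_used=1 → run G
t=21: queue=[H,C,E] q_used=0 → run H
t=22: queue=[H,C,E] q_used=1 → run H
t=23: queue=[H,C,E] q_used=2 → run H
t=24: queue=[H,C,E] q_used=3 → run H
t=25: queue=[C,E] q_used=0 → run C
t=26: queue=[C,E] q_used=1 → run C
t=27: queue=[C,E] q_used=2 → run C
t=28: queue=[C,E] q_used=3 → run C
t=29: queue=[E] q_used=0 → run E
t=30: queue=[E] q_used=1 → run E
t=31: queue=[E] q_used=2 → run E
t=32: (idle)
t=33: (idle)
t=34: (idle)
t=35: (idle)

running at tick 25 = C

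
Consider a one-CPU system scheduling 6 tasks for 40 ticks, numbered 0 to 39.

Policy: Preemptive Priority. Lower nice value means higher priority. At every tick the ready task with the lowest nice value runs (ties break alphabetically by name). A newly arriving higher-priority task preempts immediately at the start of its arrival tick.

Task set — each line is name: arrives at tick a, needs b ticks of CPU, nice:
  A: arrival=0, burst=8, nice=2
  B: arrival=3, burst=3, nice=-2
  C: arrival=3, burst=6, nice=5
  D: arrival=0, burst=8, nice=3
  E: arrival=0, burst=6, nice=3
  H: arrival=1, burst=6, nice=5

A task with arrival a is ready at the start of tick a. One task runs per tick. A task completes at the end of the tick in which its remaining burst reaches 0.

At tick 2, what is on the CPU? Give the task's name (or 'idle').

running at tick 2 = A

t=0: ready={A,D,E} → run A
t=1: ready={A,D,E,H} → run A
t=2: ready={A,D,E,H} → run A
t=3: ready={A,B,C,D,E,H} → run B
t=4: ready={A,B,C,D,E,H} → run B
t=5: ready={A,B,C,D,E,H} → run B
t=6: ready={A,C,D,E,H} → run A
t=7: ready={A,C,D,E,H} → run A
t=8: ready={A,C,D,E,H} → run A
t=9: ready={A,C,D,E,H} → run A
t=10: ready={A,C,D,E,H} → run A
t=11: ready={C,D,E,H} → run D
t=12: ready={C,D,E,H} → run D
t=13: ready={C,D,E,H} → run D
t=14: ready={C,D,E,H} → run D
t=15: ready={C,D,E,H} → run D
t=16: ready={C,D,E,H} → run D
t=17: ready={C,D,E,H} → run D
t=18: ready={C,D,E,H} → run D
t=19: ready={C,E,H} → run E
t=20: ready={C,E,H} → run E
t=21: ready={C,E,H} → run E
t=22: ready={C,E,H} → run E
t=23: ready={C,E,H} → run E
t=24: ready={C,E,H} → run E
t=25: ready={C,H} → run C
t=26: ready={C,H} → run C
t=27: ready={C,H} → run C
t=28: ready={C,H} → run C
t=29: ready={C,H} → run C
t=30: ready={C,H} → run C
t=31: ready={H} → run H
t=32: ready={H} → run H
t=33: ready={H} → run H
t=34: ready={H} → run H
t=35: ready={H} → run H
t=36: ready={H} → run H
t=37: (idle)
t=38: (idle)
t=39: (idle)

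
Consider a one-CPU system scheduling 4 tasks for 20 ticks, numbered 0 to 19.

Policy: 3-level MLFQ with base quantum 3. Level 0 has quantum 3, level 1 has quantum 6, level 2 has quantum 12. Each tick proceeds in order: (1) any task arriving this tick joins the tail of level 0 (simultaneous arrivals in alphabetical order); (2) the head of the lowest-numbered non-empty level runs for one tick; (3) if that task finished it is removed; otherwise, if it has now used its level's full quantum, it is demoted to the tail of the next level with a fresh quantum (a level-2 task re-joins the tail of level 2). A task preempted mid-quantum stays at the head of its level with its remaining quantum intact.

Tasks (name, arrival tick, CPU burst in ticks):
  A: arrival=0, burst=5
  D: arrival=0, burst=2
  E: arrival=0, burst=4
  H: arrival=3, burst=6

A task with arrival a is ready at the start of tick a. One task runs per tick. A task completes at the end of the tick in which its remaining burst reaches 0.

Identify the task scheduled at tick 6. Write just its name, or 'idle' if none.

t=0: L0/L1/L2 = ADE/-/- → run A
t=1: L0/L1/L2 = ADE/-/- → run A
t=2: L0/L1/L2 = ADE/-/- → run A
t=3: L0/L1/L2 = DEH/A/- → run D
t=4: L0/L1/L2 = DEH/A/- → run D
t=5: L0/L1/L2 = EH/A/- → run E
t=6: L0/L1/L2 = EH/A/- → run E
t=7: L0/L1/L2 = EH/A/- → run E
t=8: L0/L1/L2 = H/AE/- → run H
t=9: L0/L1/L2 = H/AE/- → run H
t=10: L0/L1/L2 = H/AE/- → run H
t=11: L0/L1/L2 = -/AEH/- → run A
t=12: L0/L1/L2 = -/AEH/- → run A
t=13: L0/L1/L2 = -/EH/- → run E
t=14: L0/L1/L2 = -/H/- → run H
t=15: L0/L1/L2 = -/H/- → run H
t=16: L0/L1/L2 = -/H/- → run H
t=17: (idle)
t=18: (idle)
t=19: (idle)

running at tick 6 = E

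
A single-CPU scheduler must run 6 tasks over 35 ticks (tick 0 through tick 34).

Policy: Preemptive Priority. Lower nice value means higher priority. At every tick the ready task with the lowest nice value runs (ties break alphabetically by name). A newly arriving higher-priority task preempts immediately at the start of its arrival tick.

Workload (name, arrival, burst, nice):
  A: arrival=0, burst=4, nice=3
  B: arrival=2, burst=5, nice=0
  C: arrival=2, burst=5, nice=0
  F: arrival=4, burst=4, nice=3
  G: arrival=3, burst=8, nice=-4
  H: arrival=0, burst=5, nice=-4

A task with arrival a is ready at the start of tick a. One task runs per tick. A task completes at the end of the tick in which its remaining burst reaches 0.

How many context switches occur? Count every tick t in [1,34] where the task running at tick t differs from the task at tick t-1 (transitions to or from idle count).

context switches = 7

t=0: ready={A,H} → run H
t=1: ready={A,H} → run H
t=2: ready={A,B,C,H} → run H
t=3: ready={A,B,C,G,H} → run G
t=4: ready={A,B,C,F,G,H} → run G
t=5: ready={A,B,C,F,G,H} → run G
t=6: ready={A,B,C,F,G,H} → run G
t=7: ready={A,B,C,F,G,H} → run G
t=8: ready={A,B,C,F,G,H} → run G
t=9: ready={A,B,C,F,G,H} → run G
t=10: ready={A,B,C,F,G,H} → run G
t=11: ready={A,B,C,F,H} → run H
t=12: ready={A,B,C,F,H} → run H
t=13: ready={A,B,C,F} → run B
t=14: ready={A,B,C,F} → run B
t=15: ready={A,B,C,F} → run B
t=16: ready={A,B,C,F} → run B
t=17: ready={A,B,C,F} → run B
t=18: ready={A,C,F} → run C
t=19: ready={A,C,F} → run C
t=20: ready={A,C,F} → run C
t=21: ready={A,C,F} → run C
t=22: ready={A,C,F} → run C
t=23: ready={A,F} → run A
t=24: ready={A,F} → run A
t=25: ready={A,F} → run A
t=26: ready={A,F} → run A
t=27: ready={F} → run F
t=28: ready={F} → run F
t=29: ready={F} → run F
t=30: ready={F} → run F
t=31: (idle)
t=32: (idle)
t=33: (idle)
t=34: (idle)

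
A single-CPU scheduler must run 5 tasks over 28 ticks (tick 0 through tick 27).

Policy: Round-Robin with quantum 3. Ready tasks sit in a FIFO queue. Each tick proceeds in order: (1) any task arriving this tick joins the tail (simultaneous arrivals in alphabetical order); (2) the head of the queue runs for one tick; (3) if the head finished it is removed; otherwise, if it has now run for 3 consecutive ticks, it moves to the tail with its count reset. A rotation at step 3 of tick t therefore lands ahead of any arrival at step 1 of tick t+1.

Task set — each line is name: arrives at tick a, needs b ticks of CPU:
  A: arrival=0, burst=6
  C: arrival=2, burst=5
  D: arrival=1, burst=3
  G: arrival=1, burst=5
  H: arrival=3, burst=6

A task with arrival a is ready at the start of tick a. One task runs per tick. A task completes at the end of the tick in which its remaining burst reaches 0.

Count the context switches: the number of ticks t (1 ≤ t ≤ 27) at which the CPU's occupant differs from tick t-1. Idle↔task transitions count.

t=0: queue=[A] q_used=0 → run A
t=1: queue=[A,D,G] q_used=1 → run A
t=2: queue=[A,D,G,C] q_used=2 → run A
t=3: queue=[D,G,C,A,H] q_used=0 → run D
t=4: queue=[D,G,C,A,H] q_used=1 → run D
t=5: queue=[D,G,C,A,H] q_used=2 → run D
t=6: queue=[G,C,A,H] q_used=0 → run G
t=7: queue=[G,C,A,H] q_used=1 → run G
t=8: queue=[G,C,A,H] q_used=2 → run G
t=9: queue=[C,A,H,G] q_used=0 → run C
t=10: queue=[C,A,H,G] q_used=1 → run C
t=11: queue=[C,A,H,G] q_used=2 → run C
t=12: queue=[A,H,G,C] q_used=0 → run A
t=13: queue=[A,H,G,C] q_used=1 → run A
t=14: queue=[A,H,G,C] q_used=2 → run A
t=15: queue=[H,G,C] q_used=0 → run H
t=16: queue=[H,G,C] q_used=1 → run H
t=17: queue=[H,G,C] q_used=2 → run H
t=18: queue=[G,C,H] q_used=0 → run G
t=19: queue=[G,C,H] q_used=1 → run G
t=20: queue=[C,H] q_used=0 → run C
t=21: queue=[C,H] q_used=1 → run C
t=22: queue=[H] q_used=0 → run H
t=23: queue=[H] q_used=1 → run H
t=24: queue=[H] q_used=2 → run H
t=25: (idle)
t=26: (idle)
t=27: (idle)

context switches = 9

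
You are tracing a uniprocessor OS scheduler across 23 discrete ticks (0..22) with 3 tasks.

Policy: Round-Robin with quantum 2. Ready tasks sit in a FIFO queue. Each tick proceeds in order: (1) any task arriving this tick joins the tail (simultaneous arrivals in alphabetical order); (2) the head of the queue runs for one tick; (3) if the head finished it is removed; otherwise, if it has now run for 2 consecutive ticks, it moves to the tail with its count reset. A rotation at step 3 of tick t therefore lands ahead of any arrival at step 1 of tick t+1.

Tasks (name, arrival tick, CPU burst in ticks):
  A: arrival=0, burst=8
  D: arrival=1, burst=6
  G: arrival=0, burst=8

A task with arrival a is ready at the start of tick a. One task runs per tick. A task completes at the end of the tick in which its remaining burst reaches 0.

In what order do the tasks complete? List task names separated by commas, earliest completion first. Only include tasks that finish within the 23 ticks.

t=0: queue=[A,G] q_used=0 → run A
t=1: queue=[A,G,D] q_used=1 → run A
t=2: queue=[G,D,A] q_used=0 → run G
t=3: queue=[G,D,A] q_used=1 → run G
t=4: queue=[D,A,G] q_used=0 → run D
t=5: queue=[D,A,G] q_used=1 → run D
t=6: queue=[A,G,D] q_used=0 → run A
t=7: queue=[A,G,D] q_used=1 → run A
t=8: queue=[G,D,A] q_used=0 → run G
t=9: queue=[G,D,A] q_used=1 → run G
t=10: queue=[D,A,G] q_used=0 → run D
t=11: queue=[D,A,G] q_used=1 → run D
t=12: queue=[A,G,D] q_used=0 → run A
t=13: queue=[A,G,D] q_used=1 → run A
t=14: queue=[G,D,A] q_used=0 → run G
t=15: queue=[G,D,A] q_used=1 → run G
t=16: queue=[D,A,G] q_used=0 → run D
t=17: queue=[D,A,G] q_used=1 → run D
t=18: queue=[A,G] q_used=0 → run A
t=19: queue=[A,G] q_used=1 → run A
t=20: queue=[G] q_used=0 → run G
t=21: queue=[G] q_used=1 → run G
t=22: (idle)

completion order = D, A, G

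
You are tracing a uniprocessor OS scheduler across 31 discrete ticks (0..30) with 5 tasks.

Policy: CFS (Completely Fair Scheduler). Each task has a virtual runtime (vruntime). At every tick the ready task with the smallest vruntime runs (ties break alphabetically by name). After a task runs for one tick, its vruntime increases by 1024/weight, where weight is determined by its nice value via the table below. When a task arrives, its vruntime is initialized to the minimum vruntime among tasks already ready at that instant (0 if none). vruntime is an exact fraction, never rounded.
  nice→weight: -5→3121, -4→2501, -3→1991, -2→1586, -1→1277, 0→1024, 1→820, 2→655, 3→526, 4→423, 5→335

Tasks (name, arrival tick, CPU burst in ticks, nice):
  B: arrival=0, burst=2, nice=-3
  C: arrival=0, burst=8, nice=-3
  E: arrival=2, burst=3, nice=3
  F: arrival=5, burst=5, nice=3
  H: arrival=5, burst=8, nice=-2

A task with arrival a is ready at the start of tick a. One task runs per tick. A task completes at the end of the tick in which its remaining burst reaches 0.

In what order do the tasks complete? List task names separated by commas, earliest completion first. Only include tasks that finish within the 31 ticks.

t=0: vr[B=0 C=0] → run B
t=1: vr[B=1024/1991 C=0] → run C
t=2: vr[B=1024/1991 C=1024/1991 E=1024/1991] → run B
t=3: vr[C=1024/1991 E=1024/1991] → run C
t=4: vr[C=2048/1991 E=1024/1991] → run E
t=5: vr[C=2048/1991 E=1288704/523633 F=2048/1991 H=2048/1991] → run C
t=6: vr[C=3072/1991 E=1288704/523633 F=2048/1991 H=2048/1991] → run F
t=7: vr[C=3072/1991 E=1288704/523633 F=1558016/523633 H=2048/1991] → run H
t=8: vr[C=3072/1991 E=1288704/523633 F=1558016/523633 H=2643456/1578863] → run C
t=9: vr[C=4096/1991 E=1288704/523633 F=1558016/523633 H=2643456/1578863] → run H
t=10: vr[C=4096/1991 E=1288704/523633 F=1558016/523633 H=3662848/1578863] → run C
t=11: vr[C=5120/1991 E=1288704/523633 F=1558016/523633 H=3662848/1578863] → run H
t=12: vr[C=5120/1991 E=1288704/523633 F=1558016/523633 H=4682240/1578863] → run E
t=13: vr[C=5120/1991 E=2308096/523633 F=1558016/523633 H=4682240/1578863] → run C
t=14: vr[C=6144/1991 E=2308096/523633 F=1558016/523633 H=4682240/1578863] → run H
t=15: vr[C=6144/1991 E=2308096/523633 F=1558016/523633 H=5701632/1578863] → run F
t=16: vr[C=6144/1991 E=2308096/523633 F=2577408/523633 H=5701632/1578863] → run C
t=17: vr[C=7168/1991 E=2308096/523633 F=2577408/523633 H=5701632/1578863] → run C
t=18: vr[E=2308096/523633 F=2577408/523633 H=5701632/1578863] → run H
t=19: vr[E=2308096/523633 F=2577408/523633 H=6721024/1578863] → run H
t=20: vr[E=2308096/523633 F=2577408/523633 H=7740416/1578863] → run E
t=21: vr[F=2577408/523633 H=7740416/1578863] → run H
t=22: vr[F=2577408/523633 H=8759808/1578863] → run F
t=23: vr[F=3596800/523633 H=8759808/1578863] → run H
t=24: vr[F=3596800/523633] → run F
t=25: vr[F=4616192/523633] → run F
t=26: (idle)
t=27: (idle)
t=28: (idle)
t=29: (idle)
t=30: (idle)

completion order = B, C, E, H, F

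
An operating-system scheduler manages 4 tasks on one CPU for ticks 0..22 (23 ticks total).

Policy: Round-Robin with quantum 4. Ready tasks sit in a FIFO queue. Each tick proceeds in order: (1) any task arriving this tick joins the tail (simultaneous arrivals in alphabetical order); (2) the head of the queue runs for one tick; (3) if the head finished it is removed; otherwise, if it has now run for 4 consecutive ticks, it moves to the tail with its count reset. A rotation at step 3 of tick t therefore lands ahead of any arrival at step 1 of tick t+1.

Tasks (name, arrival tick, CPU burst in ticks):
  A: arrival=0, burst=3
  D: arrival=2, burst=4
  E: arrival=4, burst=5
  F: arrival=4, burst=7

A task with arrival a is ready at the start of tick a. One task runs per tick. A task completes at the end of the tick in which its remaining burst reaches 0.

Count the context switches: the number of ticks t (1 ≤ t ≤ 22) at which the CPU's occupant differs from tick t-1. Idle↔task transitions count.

t=0: queue=[A] q_used=0 → run A
t=1: queue=[A] q_used=1 → run A
t=2: queue=[A,D] q_used=2 → run A
t=3: queue=[D] q_used=0 → run D
t=4: queue=[D,E,F] q_used=1 → run D
t=5: queue=[D,E,F] q_used=2 → run D
t=6: queue=[D,E,F] q_used=3 → run D
t=7: queue=[E,F] q_used=0 → run E
t=8: queue=[E,F] q_used=1 → run E
t=9: queue=[E,F] q_used=2 → run E
t=10: queue=[E,F] q_used=3 → run E
t=11: queue=[F,E] q_used=0 → run F
t=12: queue=[F,E] q_used=1 → run F
t=13: queue=[F,E] q_used=2 → run F
t=14: queue=[F,E] q_used=3 → run F
t=15: queue=[E,F] q_used=0 → run E
t=16: queue=[F] q_used=0 → run F
t=17: queue=[F] q_used=1 → run F
t=18: queue=[F] q_used=2 → run F
t=19: (idle)
t=20: (idle)
t=21: (idle)
t=22: (idle)

context switches = 6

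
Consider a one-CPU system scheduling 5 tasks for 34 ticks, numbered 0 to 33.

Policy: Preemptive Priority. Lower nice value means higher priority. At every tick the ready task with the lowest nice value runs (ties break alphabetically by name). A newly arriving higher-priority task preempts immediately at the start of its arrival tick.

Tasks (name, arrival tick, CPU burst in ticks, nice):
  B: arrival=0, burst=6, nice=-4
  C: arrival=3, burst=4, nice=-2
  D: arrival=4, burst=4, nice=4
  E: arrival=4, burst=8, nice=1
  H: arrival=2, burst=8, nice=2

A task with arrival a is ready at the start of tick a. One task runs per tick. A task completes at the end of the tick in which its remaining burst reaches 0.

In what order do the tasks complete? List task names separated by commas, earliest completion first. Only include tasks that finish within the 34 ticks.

t=0: ready={B} → run B
t=1: ready={B} → run B
t=2: ready={B,H} → run B
t=3: ready={B,C,H} → run B
t=4: ready={B,C,D,E,H} → run B
t=5: ready={B,C,D,E,H} → run B
t=6: ready={C,D,E,H} → run C
t=7: ready={C,D,E,H} → run C
t=8: ready={C,D,E,H} → run C
t=9: ready={C,D,E,H} → run C
t=10: ready={D,E,H} → run E
t=11: ready={D,E,H} → run E
t=12: ready={D,E,H} → run E
t=13: ready={D,E,H} → run E
t=14: ready={D,E,H} → run E
t=15: ready={D,E,H} → run E
t=16: ready={D,E,H} → run E
t=17: ready={D,E,H} → run E
t=18: ready={D,H} → run H
t=19: ready={D,H} → run H
t=20: ready={D,H} → run H
t=21: ready={D,H} → run H
t=22: ready={D,H} → run H
t=23: ready={D,H} → run H
t=24: ready={D,H} → run H
t=25: ready={D,H} → run H
t=26: ready={D} → run D
t=27: ready={D} → run D
t=28: ready={D} → run D
t=29: ready={D} → run D
t=30: (idle)
t=31: (idle)
t=32: (idle)
t=33: (idle)

completion order = B, C, E, H, D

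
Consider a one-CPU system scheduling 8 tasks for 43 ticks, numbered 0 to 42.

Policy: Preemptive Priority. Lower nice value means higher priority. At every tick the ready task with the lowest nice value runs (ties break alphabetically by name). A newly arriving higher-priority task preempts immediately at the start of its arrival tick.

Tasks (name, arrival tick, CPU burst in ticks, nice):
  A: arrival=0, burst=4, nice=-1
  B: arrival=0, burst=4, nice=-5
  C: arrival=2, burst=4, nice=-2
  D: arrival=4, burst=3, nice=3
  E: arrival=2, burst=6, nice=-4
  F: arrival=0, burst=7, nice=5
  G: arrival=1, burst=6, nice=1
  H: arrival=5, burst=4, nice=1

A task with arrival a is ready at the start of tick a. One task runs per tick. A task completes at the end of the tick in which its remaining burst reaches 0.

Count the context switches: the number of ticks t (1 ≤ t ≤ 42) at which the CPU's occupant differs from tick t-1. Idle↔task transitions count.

context switches = 8

t=0: ready={A,B,F} → run B
t=1: ready={A,B,F,G} → run B
t=2: ready={A,B,C,E,F,G} → run B
t=3: ready={A,B,C,E,F,G} → run B
t=4: ready={A,C,D,E,F,G} → run E
t=5: ready={A,C,D,E,F,G,H} → run E
t=6: ready={A,C,D,E,F,G,H} → run E
t=7: ready={A,C,D,E,F,G,H} → run E
t=8: ready={A,C,D,E,F,G,H} → run E
t=9: ready={A,C,D,E,F,G,H} → run E
t=10: ready={A,C,D,F,G,H} → run C
t=11: ready={A,C,D,F,G,H} → run C
t=12: ready={A,C,D,F,G,H} → run C
t=13: ready={A,C,D,F,G,H} → run C
t=14: ready={A,D,F,G,H} → run A
t=15: ready={A,D,F,G,H} → run A
t=16: ready={A,D,F,G,H} → run A
t=17: ready={A,D,F,G,H} → run A
t=18: ready={D,F,G,H} → run G
t=19: ready={D,F,G,H} → run G
t=20: ready={D,F,G,H} → run G
t=21: ready={D,F,G,H} → run G
t=22: ready={D,F,G,H} → run G
t=23: ready={D,F,G,H} → run G
t=24: ready={D,F,H} → run H
t=25: ready={D,F,H} → run H
t=26: ready={D,F,H} → run H
t=27: ready={D,F,H} → run H
t=28: ready={D,F} → run D
t=29: ready={D,F} → run D
t=30: ready={D,F} → run D
t=31: ready={F} → run F
t=32: ready={F} → run F
t=33: ready={F} → run F
t=34: ready={F} → run F
t=35: ready={F} → run F
t=36: ready={F} → run F
t=37: ready={F} → run F
t=38: (idle)
t=39: (idle)
t=40: (idle)
t=41: (idle)
t=42: (idle)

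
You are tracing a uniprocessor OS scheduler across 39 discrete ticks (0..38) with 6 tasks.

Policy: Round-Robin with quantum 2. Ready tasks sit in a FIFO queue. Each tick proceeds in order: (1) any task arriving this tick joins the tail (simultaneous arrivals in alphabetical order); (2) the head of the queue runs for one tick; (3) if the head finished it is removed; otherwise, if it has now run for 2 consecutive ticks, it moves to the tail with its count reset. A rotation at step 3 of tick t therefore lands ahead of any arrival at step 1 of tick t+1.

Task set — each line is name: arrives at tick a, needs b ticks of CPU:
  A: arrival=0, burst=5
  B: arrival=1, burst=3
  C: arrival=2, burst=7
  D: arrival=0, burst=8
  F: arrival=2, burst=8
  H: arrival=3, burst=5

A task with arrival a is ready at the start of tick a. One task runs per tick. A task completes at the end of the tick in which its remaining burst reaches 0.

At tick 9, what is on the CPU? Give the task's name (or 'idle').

t=0: queue=[A,D] q_used=0 → run A
t=1: queue=[A,D,B] q_used=1 → run A
t=2: queue=[D,B,A,C,F] q_used=0 → run D
t=3: queue=[D,B,A,C,F,H] q_used=1 → run D
t=4: queue=[B,A,C,F,H,D] q_used=0 → run B
t=5: queue=[B,A,C,F,H,D] q_used=1 → run B
t=6: queue=[A,C,F,H,D,B] q_used=0 → run A
t=7: queue=[A,C,F,H,D,B] q_used=1 → run A
t=8: queue=[C,F,H,D,B,A] q_used=0 → run C
t=9: queue=[C,F,H,D,B,A] q_used=1 → run C
t=10: queue=[F,H,D,B,A,C] q_used=0 → run F
t=11: queue=[F,H,D,B,A,C] q_used=1 → run F
t=12: queue=[H,D,B,A,C,F] q_used=0 → run H
t=13: queue=[H,D,B,A,C,F] q_used=1 → run H
t=14: queue=[D,B,A,C,F,H] q_used=0 → run D
t=15: queue=[D,B,A,C,F,H] q_used=1 → run D
t=16: queue=[B,A,C,F,H,D] q_used=0 → run B
t=17: queue=[A,C,F,H,D] q_used=0 → run A
t=18: queue=[C,F,H,D] q_used=0 → run C
t=19: queue=[C,F,H,D] q_used=1 → run C
t=20: queue=[F,H,D,C] q_used=0 → run F
t=21: queue=[F,H,D,C] q_used=1 → run F
t=22: queue=[H,D,C,F] q_used=0 → run H
t=23: queue=[H,D,C,F] q_used=1 → run H
t=24: queue=[D,C,F,H] q_used=0 → run D
t=25: queue=[D,C,F,H] q_used=1 → run D
t=26: queue=[C,F,H,D] q_used=0 → run C
t=27: queue=[C,F,H,D] q_used=1 → run C
t=28: queue=[F,H,D,C] q_used=0 → run F
t=29: queue=[F,H,D,C] q_used=1 → run F
t=30: queue=[H,D,C,F] q_used=0 → run H
t=31: queue=[D,C,F] q_used=0 → run D
t=32: queue=[D,C,F] q_used=1 → run D
t=33: queue=[C,F] q_used=0 → run C
t=34: queue=[F] q_used=0 → run F
t=35: queue=[F] q_used=1 → run F
t=36: (idle)
t=37: (idle)
t=38: (idle)

running at tick 9 = C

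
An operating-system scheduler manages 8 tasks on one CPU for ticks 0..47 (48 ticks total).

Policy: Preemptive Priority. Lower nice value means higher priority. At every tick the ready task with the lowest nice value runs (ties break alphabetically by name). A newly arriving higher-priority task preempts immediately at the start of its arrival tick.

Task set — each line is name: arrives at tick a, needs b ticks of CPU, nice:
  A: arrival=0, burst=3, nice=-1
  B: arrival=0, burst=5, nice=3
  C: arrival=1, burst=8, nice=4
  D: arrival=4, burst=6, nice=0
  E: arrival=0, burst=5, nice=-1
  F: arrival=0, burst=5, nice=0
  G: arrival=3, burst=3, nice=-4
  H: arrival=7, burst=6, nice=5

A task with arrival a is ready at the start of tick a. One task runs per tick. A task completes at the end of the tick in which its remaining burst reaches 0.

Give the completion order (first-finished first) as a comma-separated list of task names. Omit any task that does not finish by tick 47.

t=0: ready={A,B,E,F} → run A
t=1: ready={A,B,C,E,F} → run A
t=2: ready={A,B,C,E,F} → run A
t=3: ready={B,C,E,F,G} → run G
t=4: ready={B,C,D,E,F,G} → run G
t=5: ready={B,C,D,E,F,G} → run G
t=6: ready={B,C,D,E,F} → run E
t=7: ready={B,C,D,E,F,H} → run E
t=8: ready={B,C,D,E,F,H} → run E
t=9: ready={B,C,D,E,F,H} → run E
t=10: ready={B,C,D,E,F,H} → run E
t=11: ready={B,C,D,F,H} → run D
t=12: ready={B,C,D,F,H} → run D
t=13: ready={B,C,D,F,H} → run D
t=14: ready={B,C,D,F,H} → run D
t=15: ready={B,C,D,F,H} → run D
t=16: ready={B,C,D,F,H} → run D
t=17: ready={B,C,F,H} → run F
t=18: ready={B,C,F,H} → run F
t=19: ready={B,C,F,H} → run F
t=20: ready={B,C,F,H} → run F
t=21: ready={B,C,F,H} → run F
t=22: ready={B,C,H} → run B
t=23: ready={B,C,H} → run B
t=24: ready={B,C,H} → run B
t=25: ready={B,C,H} → run B
t=26: ready={B,C,H} → run B
t=27: ready={C,H} → run C
t=28: ready={C,H} → run C
t=29: ready={C,H} → run C
t=30: ready={C,H} → run C
t=31: ready={C,H} → run C
t=32: ready={C,H} → run C
t=33: ready={C,H} → run C
t=34: ready={C,H} → run C
t=35: ready={H} → run H
t=36: ready={H} → run H
t=37: ready={H} → run H
t=38: ready={H} → run H
t=39: ready={H} → run H
t=40: ready={H} → run H
t=41: (idle)
t=42: (idle)
t=43: (idle)
t=44: (idle)
t=45: (idle)
t=46: (idle)
t=47: (idle)

completion order = A, G, E, D, F, B, C, H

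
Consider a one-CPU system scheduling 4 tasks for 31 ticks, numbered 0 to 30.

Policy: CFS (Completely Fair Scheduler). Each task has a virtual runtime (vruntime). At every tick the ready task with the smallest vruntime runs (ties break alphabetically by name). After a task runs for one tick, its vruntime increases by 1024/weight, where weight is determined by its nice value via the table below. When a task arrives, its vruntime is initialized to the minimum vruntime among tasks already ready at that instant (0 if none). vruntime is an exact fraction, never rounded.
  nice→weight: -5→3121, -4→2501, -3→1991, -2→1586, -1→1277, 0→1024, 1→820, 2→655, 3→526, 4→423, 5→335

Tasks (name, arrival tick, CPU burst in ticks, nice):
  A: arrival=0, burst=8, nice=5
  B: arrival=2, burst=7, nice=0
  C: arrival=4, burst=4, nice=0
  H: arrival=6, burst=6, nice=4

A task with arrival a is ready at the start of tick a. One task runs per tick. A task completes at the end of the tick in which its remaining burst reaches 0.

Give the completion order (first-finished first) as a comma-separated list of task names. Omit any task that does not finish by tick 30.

t=0: vr[A=0] → run A
t=1: vr[A=1024/335] → run A
t=2: vr[A=2048/335 B=2048/335] → run A
t=3: vr[A=3072/335 B=2048/335] → run B
t=4: vr[A=3072/335 B=2383/335 C=2383/335] → run B
t=5: vr[A=3072/335 B=2718/335 C=2383/335] → run C
t=6: vr[A=3072/335 B=2718/335 C=2718/335 H=2718/335] → run B
t=7: vr[A=3072/335 B=3053/335 C=2718/335 H=2718/335] → run C
t=8: vr[A=3072/335 B=3053/335 C=3053/335 H=2718/335] → run H
t=9: vr[A=3072/335 B=3053/335 C=3053/335 H=1492754/141705] → run B
t=10: vr[A=3072/335 B=3388/335 C=3053/335 H=1492754/141705] → run C
t=11: vr[A=3072/335 B=3388/335 C=3388/335 H=1492754/141705] → run A
t=12: vr[A=4096/335 B=3388/335 C=3388/335 H=1492754/141705] → run B
t=13: vr[A=4096/335 B=3723/335 C=3388/335 H=1492754/141705] → run C
t=14: vr[A=4096/335 B=3723/335 H=1492754/141705] → run H
t=15: vr[A=4096/335 B=3723/335 H=1835794/141705] → run B
t=16: vr[A=4096/335 B=4058/335 H=1835794/141705] → run B
t=17: vr[A=4096/335 H=1835794/141705] → run A
t=18: vr[A=1024/67 H=1835794/141705] → run H
t=19: vr[A=1024/67 H=726278/47235] → run A
t=20: vr[A=6144/335 H=726278/47235] → run H
t=21: vr[A=6144/335 H=2521874/141705] → run H
t=22: vr[A=6144/335 H=2864914/141705] → run A
t=23: vr[A=7168/335 H=2864914/141705] → run H
t=24: vr[A=7168/335] → run A
t=25: (idle)
t=26: (idle)
t=27: (idle)
t=28: (idle)
t=29: (idle)
t=30: (idle)

completion order = C, B, H, A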